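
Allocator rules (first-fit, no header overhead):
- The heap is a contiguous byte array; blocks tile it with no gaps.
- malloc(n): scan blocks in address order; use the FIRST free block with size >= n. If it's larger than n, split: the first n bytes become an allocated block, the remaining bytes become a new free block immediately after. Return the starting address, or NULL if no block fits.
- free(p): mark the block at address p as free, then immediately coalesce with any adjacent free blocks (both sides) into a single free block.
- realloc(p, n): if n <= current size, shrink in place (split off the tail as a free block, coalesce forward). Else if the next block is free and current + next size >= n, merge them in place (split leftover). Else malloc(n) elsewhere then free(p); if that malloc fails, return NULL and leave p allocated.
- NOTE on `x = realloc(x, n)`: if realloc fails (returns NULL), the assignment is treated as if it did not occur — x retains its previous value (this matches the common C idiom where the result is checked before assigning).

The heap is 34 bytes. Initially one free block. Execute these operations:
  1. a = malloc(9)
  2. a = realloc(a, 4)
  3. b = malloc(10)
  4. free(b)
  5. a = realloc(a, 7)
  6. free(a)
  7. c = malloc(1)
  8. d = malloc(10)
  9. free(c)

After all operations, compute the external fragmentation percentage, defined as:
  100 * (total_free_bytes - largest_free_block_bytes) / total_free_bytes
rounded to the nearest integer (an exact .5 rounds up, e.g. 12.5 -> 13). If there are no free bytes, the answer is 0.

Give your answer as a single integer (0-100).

Answer: 4

Derivation:
Op 1: a = malloc(9) -> a = 0; heap: [0-8 ALLOC][9-33 FREE]
Op 2: a = realloc(a, 4) -> a = 0; heap: [0-3 ALLOC][4-33 FREE]
Op 3: b = malloc(10) -> b = 4; heap: [0-3 ALLOC][4-13 ALLOC][14-33 FREE]
Op 4: free(b) -> (freed b); heap: [0-3 ALLOC][4-33 FREE]
Op 5: a = realloc(a, 7) -> a = 0; heap: [0-6 ALLOC][7-33 FREE]
Op 6: free(a) -> (freed a); heap: [0-33 FREE]
Op 7: c = malloc(1) -> c = 0; heap: [0-0 ALLOC][1-33 FREE]
Op 8: d = malloc(10) -> d = 1; heap: [0-0 ALLOC][1-10 ALLOC][11-33 FREE]
Op 9: free(c) -> (freed c); heap: [0-0 FREE][1-10 ALLOC][11-33 FREE]
Free blocks: [1 23] total_free=24 largest=23 -> 100*(24-23)/24 = 100/24 ≈ 4.167 -> rounds to 4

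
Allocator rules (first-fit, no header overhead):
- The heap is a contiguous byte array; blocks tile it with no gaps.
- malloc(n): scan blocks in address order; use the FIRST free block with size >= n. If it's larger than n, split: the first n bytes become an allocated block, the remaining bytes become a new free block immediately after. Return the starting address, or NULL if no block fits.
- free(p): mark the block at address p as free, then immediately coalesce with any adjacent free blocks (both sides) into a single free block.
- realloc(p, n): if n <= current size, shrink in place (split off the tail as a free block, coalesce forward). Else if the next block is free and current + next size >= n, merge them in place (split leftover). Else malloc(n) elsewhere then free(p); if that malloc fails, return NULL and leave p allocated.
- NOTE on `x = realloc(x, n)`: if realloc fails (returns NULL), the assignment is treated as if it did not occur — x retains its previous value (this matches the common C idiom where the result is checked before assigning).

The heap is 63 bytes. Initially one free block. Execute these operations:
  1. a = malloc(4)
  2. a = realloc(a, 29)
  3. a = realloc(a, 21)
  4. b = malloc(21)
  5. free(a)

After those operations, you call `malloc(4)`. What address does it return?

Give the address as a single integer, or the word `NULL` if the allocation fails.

Op 1: a = malloc(4) -> a = 0; heap: [0-3 ALLOC][4-62 FREE]
Op 2: a = realloc(a, 29) -> a = 0; heap: [0-28 ALLOC][29-62 FREE]
Op 3: a = realloc(a, 21) -> a = 0; heap: [0-20 ALLOC][21-62 FREE]
Op 4: b = malloc(21) -> b = 21; heap: [0-20 ALLOC][21-41 ALLOC][42-62 FREE]
Op 5: free(a) -> (freed a); heap: [0-20 FREE][21-41 ALLOC][42-62 FREE]
malloc(4): first-fit scan over [0-20 FREE][21-41 ALLOC][42-62 FREE] -> 0

Answer: 0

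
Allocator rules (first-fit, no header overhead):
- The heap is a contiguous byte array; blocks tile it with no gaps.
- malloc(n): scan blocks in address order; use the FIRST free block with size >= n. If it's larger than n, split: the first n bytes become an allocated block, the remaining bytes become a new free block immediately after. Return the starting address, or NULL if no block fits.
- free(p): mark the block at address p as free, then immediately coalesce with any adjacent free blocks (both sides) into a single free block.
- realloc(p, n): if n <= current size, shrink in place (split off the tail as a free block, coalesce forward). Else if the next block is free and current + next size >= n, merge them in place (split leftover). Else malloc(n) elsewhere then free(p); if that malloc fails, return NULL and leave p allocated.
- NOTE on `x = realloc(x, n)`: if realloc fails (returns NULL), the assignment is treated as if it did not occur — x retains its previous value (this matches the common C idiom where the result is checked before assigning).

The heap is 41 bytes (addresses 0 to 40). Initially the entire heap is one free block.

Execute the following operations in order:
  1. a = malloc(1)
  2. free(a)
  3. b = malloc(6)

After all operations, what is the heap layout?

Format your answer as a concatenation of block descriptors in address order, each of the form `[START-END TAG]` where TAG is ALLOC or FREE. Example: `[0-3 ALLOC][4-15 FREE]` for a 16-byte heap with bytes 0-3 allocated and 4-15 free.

Op 1: a = malloc(1) -> a = 0; heap: [0-0 ALLOC][1-40 FREE]
Op 2: free(a) -> (freed a); heap: [0-40 FREE]
Op 3: b = malloc(6) -> b = 0; heap: [0-5 ALLOC][6-40 FREE]

Answer: [0-5 ALLOC][6-40 FREE]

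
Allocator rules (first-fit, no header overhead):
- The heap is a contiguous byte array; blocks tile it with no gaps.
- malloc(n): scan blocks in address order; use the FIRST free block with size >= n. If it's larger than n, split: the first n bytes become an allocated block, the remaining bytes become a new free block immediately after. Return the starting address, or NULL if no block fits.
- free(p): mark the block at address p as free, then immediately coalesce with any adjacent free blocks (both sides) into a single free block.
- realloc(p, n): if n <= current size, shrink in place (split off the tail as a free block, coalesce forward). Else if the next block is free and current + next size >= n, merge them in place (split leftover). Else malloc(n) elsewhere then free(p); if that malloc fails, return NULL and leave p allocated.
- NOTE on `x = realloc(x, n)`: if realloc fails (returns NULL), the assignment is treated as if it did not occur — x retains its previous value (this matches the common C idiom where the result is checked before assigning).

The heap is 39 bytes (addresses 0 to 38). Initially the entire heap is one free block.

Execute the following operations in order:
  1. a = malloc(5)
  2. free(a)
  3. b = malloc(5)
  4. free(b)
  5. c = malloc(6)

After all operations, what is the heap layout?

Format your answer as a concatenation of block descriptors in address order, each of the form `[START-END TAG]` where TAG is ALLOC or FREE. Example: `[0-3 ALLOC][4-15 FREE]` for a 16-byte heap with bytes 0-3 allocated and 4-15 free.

Answer: [0-5 ALLOC][6-38 FREE]

Derivation:
Op 1: a = malloc(5) -> a = 0; heap: [0-4 ALLOC][5-38 FREE]
Op 2: free(a) -> (freed a); heap: [0-38 FREE]
Op 3: b = malloc(5) -> b = 0; heap: [0-4 ALLOC][5-38 FREE]
Op 4: free(b) -> (freed b); heap: [0-38 FREE]
Op 5: c = malloc(6) -> c = 0; heap: [0-5 ALLOC][6-38 FREE]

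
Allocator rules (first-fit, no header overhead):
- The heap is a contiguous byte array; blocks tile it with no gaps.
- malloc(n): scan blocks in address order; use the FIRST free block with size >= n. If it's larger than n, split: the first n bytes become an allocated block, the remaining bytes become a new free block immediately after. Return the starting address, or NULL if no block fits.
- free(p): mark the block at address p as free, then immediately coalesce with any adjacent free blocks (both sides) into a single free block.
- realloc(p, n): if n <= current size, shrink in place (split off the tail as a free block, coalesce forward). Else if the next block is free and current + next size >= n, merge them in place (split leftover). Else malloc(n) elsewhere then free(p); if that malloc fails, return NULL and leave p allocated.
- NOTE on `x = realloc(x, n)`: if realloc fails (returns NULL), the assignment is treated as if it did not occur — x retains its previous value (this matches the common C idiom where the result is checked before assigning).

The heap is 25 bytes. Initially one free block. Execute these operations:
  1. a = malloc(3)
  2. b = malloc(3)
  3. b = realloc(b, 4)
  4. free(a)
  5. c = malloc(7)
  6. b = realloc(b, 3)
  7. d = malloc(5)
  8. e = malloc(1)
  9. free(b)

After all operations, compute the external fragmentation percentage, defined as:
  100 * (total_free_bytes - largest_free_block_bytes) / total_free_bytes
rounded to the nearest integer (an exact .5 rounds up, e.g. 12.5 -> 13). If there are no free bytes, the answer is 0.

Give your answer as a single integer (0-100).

Op 1: a = malloc(3) -> a = 0; heap: [0-2 ALLOC][3-24 FREE]
Op 2: b = malloc(3) -> b = 3; heap: [0-2 ALLOC][3-5 ALLOC][6-24 FREE]
Op 3: b = realloc(b, 4) -> b = 3; heap: [0-2 ALLOC][3-6 ALLOC][7-24 FREE]
Op 4: free(a) -> (freed a); heap: [0-2 FREE][3-6 ALLOC][7-24 FREE]
Op 5: c = malloc(7) -> c = 7; heap: [0-2 FREE][3-6 ALLOC][7-13 ALLOC][14-24 FREE]
Op 6: b = realloc(b, 3) -> b = 3; heap: [0-2 FREE][3-5 ALLOC][6-6 FREE][7-13 ALLOC][14-24 FREE]
Op 7: d = malloc(5) -> d = 14; heap: [0-2 FREE][3-5 ALLOC][6-6 FREE][7-13 ALLOC][14-18 ALLOC][19-24 FREE]
Op 8: e = malloc(1) -> e = 0; heap: [0-0 ALLOC][1-2 FREE][3-5 ALLOC][6-6 FREE][7-13 ALLOC][14-18 ALLOC][19-24 FREE]
Op 9: free(b) -> (freed b); heap: [0-0 ALLOC][1-6 FREE][7-13 ALLOC][14-18 ALLOC][19-24 FREE]
Free blocks: [6 6] total_free=12 largest=6 -> 100*(12-6)/12 = 600/12 = 50

Answer: 50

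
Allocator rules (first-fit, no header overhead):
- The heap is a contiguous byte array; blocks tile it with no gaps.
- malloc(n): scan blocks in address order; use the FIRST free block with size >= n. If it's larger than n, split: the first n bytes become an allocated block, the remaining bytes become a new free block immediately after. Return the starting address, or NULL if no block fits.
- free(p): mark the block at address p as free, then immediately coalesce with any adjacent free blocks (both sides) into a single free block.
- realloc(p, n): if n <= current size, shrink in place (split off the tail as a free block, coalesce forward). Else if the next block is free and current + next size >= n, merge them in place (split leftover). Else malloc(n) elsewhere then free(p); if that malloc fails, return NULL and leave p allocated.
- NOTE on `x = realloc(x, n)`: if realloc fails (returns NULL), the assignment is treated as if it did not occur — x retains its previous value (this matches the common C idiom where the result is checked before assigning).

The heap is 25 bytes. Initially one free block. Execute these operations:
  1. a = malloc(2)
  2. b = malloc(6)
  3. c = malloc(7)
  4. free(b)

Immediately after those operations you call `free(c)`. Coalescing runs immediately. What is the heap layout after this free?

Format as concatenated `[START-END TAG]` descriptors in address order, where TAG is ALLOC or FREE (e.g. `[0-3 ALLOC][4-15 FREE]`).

Answer: [0-1 ALLOC][2-24 FREE]

Derivation:
Op 1: a = malloc(2) -> a = 0; heap: [0-1 ALLOC][2-24 FREE]
Op 2: b = malloc(6) -> b = 2; heap: [0-1 ALLOC][2-7 ALLOC][8-24 FREE]
Op 3: c = malloc(7) -> c = 8; heap: [0-1 ALLOC][2-7 ALLOC][8-14 ALLOC][15-24 FREE]
Op 4: free(b) -> (freed b); heap: [0-1 ALLOC][2-7 FREE][8-14 ALLOC][15-24 FREE]
free(c): c = 8 -> block [8-14 ALLOC]; mark free, coalesce with adjacent free neighbors -> [0-1 ALLOC][2-24 FREE]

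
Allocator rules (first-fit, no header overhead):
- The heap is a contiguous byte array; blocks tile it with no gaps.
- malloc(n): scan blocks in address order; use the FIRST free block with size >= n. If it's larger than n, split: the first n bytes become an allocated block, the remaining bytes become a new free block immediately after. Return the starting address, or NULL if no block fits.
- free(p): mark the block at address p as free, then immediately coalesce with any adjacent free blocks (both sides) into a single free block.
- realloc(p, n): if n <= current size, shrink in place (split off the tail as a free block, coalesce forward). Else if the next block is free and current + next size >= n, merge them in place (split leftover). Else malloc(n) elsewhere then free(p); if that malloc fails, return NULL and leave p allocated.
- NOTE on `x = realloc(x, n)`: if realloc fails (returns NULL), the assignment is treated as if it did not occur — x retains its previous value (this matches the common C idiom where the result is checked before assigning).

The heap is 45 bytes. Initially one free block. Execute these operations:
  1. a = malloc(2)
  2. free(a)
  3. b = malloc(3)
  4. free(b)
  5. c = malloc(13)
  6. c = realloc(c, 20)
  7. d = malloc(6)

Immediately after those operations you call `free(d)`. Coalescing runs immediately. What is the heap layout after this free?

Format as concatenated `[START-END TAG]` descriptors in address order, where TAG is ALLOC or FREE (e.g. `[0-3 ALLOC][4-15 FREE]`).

Op 1: a = malloc(2) -> a = 0; heap: [0-1 ALLOC][2-44 FREE]
Op 2: free(a) -> (freed a); heap: [0-44 FREE]
Op 3: b = malloc(3) -> b = 0; heap: [0-2 ALLOC][3-44 FREE]
Op 4: free(b) -> (freed b); heap: [0-44 FREE]
Op 5: c = malloc(13) -> c = 0; heap: [0-12 ALLOC][13-44 FREE]
Op 6: c = realloc(c, 20) -> c = 0; heap: [0-19 ALLOC][20-44 FREE]
Op 7: d = malloc(6) -> d = 20; heap: [0-19 ALLOC][20-25 ALLOC][26-44 FREE]
free(d): d = 20 -> block [20-25 ALLOC]; mark free, coalesce with adjacent free neighbors -> [0-19 ALLOC][20-44 FREE]

Answer: [0-19 ALLOC][20-44 FREE]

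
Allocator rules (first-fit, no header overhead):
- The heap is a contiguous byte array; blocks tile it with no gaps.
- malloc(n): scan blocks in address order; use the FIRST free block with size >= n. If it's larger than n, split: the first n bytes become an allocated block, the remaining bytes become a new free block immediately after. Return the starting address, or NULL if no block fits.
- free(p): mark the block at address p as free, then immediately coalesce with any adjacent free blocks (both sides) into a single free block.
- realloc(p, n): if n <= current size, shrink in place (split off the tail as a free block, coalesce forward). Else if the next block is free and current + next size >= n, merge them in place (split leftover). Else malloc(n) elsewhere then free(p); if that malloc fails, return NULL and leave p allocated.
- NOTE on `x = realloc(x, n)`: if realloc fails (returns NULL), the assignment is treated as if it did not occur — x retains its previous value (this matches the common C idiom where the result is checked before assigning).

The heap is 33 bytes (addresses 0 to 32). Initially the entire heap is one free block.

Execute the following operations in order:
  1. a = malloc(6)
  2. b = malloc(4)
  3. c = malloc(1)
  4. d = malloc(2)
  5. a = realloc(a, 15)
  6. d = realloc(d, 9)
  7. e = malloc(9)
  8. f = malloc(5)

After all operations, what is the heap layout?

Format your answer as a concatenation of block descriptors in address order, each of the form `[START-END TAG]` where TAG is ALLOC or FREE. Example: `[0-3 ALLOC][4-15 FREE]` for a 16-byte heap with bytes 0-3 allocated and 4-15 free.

Answer: [0-4 ALLOC][5-5 FREE][6-9 ALLOC][10-10 ALLOC][11-12 ALLOC][13-27 ALLOC][28-32 FREE]

Derivation:
Op 1: a = malloc(6) -> a = 0; heap: [0-5 ALLOC][6-32 FREE]
Op 2: b = malloc(4) -> b = 6; heap: [0-5 ALLOC][6-9 ALLOC][10-32 FREE]
Op 3: c = malloc(1) -> c = 10; heap: [0-5 ALLOC][6-9 ALLOC][10-10 ALLOC][11-32 FREE]
Op 4: d = malloc(2) -> d = 11; heap: [0-5 ALLOC][6-9 ALLOC][10-10 ALLOC][11-12 ALLOC][13-32 FREE]
Op 5: a = realloc(a, 15) -> a = 13; heap: [0-5 FREE][6-9 ALLOC][10-10 ALLOC][11-12 ALLOC][13-27 ALLOC][28-32 FREE]
Op 6: d = realloc(d, 9) -> NULL (d unchanged); heap: [0-5 FREE][6-9 ALLOC][10-10 ALLOC][11-12 ALLOC][13-27 ALLOC][28-32 FREE]
Op 7: e = malloc(9) -> e = NULL; heap: [0-5 FREE][6-9 ALLOC][10-10 ALLOC][11-12 ALLOC][13-27 ALLOC][28-32 FREE]
Op 8: f = malloc(5) -> f = 0; heap: [0-4 ALLOC][5-5 FREE][6-9 ALLOC][10-10 ALLOC][11-12 ALLOC][13-27 ALLOC][28-32 FREE]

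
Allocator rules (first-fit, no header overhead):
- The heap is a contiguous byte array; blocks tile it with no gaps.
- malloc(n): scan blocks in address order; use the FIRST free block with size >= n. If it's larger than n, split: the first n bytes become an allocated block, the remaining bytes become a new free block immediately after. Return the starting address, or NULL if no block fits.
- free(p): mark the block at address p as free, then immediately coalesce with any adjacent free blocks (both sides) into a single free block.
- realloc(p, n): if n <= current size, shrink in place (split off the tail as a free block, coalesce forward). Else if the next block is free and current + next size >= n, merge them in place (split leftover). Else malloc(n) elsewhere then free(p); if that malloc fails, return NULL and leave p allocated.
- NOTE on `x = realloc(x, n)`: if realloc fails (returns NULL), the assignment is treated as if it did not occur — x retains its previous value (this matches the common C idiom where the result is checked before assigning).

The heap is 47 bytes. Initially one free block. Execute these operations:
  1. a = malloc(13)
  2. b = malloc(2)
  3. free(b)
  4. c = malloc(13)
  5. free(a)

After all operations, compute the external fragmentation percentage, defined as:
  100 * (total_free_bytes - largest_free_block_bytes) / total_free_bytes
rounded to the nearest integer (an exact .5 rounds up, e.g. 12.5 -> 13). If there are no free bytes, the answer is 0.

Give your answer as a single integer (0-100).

Answer: 38

Derivation:
Op 1: a = malloc(13) -> a = 0; heap: [0-12 ALLOC][13-46 FREE]
Op 2: b = malloc(2) -> b = 13; heap: [0-12 ALLOC][13-14 ALLOC][15-46 FREE]
Op 3: free(b) -> (freed b); heap: [0-12 ALLOC][13-46 FREE]
Op 4: c = malloc(13) -> c = 13; heap: [0-12 ALLOC][13-25 ALLOC][26-46 FREE]
Op 5: free(a) -> (freed a); heap: [0-12 FREE][13-25 ALLOC][26-46 FREE]
Free blocks: [13 21] total_free=34 largest=21 -> 100*(34-21)/34 = 1300/34 ≈ 38.235 -> rounds to 38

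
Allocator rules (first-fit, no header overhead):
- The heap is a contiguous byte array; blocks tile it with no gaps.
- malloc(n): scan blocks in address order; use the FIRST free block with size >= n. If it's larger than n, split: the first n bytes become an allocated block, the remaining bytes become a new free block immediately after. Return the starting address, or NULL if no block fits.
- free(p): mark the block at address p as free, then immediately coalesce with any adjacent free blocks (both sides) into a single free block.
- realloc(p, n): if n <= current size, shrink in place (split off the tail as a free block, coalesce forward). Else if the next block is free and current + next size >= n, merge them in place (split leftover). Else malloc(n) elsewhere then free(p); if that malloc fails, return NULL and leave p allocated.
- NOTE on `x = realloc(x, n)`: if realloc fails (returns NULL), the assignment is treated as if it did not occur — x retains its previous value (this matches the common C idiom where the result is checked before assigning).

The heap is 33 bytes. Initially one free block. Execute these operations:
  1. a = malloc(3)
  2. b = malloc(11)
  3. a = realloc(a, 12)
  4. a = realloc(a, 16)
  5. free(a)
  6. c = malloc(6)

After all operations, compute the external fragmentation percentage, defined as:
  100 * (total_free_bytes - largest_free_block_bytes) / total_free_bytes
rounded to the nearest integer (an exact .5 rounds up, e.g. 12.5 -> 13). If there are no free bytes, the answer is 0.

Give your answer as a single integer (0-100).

Answer: 19

Derivation:
Op 1: a = malloc(3) -> a = 0; heap: [0-2 ALLOC][3-32 FREE]
Op 2: b = malloc(11) -> b = 3; heap: [0-2 ALLOC][3-13 ALLOC][14-32 FREE]
Op 3: a = realloc(a, 12) -> a = 14; heap: [0-2 FREE][3-13 ALLOC][14-25 ALLOC][26-32 FREE]
Op 4: a = realloc(a, 16) -> a = 14; heap: [0-2 FREE][3-13 ALLOC][14-29 ALLOC][30-32 FREE]
Op 5: free(a) -> (freed a); heap: [0-2 FREE][3-13 ALLOC][14-32 FREE]
Op 6: c = malloc(6) -> c = 14; heap: [0-2 FREE][3-13 ALLOC][14-19 ALLOC][20-32 FREE]
Free blocks: [3 13] total_free=16 largest=13 -> 100*(16-13)/16 = 300/16 = 18.75 -> rounds to 19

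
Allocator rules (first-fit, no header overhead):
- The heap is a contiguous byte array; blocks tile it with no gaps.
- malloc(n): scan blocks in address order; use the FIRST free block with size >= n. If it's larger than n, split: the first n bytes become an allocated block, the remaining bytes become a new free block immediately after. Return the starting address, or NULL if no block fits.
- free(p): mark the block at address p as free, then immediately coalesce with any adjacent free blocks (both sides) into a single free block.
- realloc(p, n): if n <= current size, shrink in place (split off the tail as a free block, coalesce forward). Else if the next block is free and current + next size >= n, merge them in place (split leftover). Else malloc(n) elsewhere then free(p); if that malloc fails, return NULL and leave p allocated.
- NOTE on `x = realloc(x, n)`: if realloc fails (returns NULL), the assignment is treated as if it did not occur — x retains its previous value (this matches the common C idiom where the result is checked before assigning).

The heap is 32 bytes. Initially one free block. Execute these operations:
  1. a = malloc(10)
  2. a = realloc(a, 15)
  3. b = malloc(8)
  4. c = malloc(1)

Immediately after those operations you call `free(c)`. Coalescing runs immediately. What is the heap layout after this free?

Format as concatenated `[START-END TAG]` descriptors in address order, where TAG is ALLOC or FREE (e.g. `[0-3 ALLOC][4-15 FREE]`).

Answer: [0-14 ALLOC][15-22 ALLOC][23-31 FREE]

Derivation:
Op 1: a = malloc(10) -> a = 0; heap: [0-9 ALLOC][10-31 FREE]
Op 2: a = realloc(a, 15) -> a = 0; heap: [0-14 ALLOC][15-31 FREE]
Op 3: b = malloc(8) -> b = 15; heap: [0-14 ALLOC][15-22 ALLOC][23-31 FREE]
Op 4: c = malloc(1) -> c = 23; heap: [0-14 ALLOC][15-22 ALLOC][23-23 ALLOC][24-31 FREE]
free(c): c = 23 -> block [23-23 ALLOC]; mark free, coalesce with adjacent free neighbors -> [0-14 ALLOC][15-22 ALLOC][23-31 FREE]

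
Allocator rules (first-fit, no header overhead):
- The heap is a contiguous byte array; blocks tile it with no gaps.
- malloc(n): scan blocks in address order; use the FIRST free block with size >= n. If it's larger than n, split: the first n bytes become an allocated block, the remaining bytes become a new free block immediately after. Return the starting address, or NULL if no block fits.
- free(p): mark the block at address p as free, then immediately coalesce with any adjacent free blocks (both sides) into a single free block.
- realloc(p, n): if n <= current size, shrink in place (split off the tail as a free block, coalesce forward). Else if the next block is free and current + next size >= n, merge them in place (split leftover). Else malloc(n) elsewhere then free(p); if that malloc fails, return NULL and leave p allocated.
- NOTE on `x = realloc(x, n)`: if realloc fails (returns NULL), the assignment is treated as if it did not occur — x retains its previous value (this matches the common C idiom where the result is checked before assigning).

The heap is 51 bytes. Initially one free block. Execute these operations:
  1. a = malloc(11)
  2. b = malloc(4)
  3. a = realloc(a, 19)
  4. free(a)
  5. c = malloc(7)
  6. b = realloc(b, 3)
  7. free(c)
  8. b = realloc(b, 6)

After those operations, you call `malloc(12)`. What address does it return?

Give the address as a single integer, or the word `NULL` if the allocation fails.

Op 1: a = malloc(11) -> a = 0; heap: [0-10 ALLOC][11-50 FREE]
Op 2: b = malloc(4) -> b = 11; heap: [0-10 ALLOC][11-14 ALLOC][15-50 FREE]
Op 3: a = realloc(a, 19) -> a = 15; heap: [0-10 FREE][11-14 ALLOC][15-33 ALLOC][34-50 FREE]
Op 4: free(a) -> (freed a); heap: [0-10 FREE][11-14 ALLOC][15-50 FREE]
Op 5: c = malloc(7) -> c = 0; heap: [0-6 ALLOC][7-10 FREE][11-14 ALLOC][15-50 FREE]
Op 6: b = realloc(b, 3) -> b = 11; heap: [0-6 ALLOC][7-10 FREE][11-13 ALLOC][14-50 FREE]
Op 7: free(c) -> (freed c); heap: [0-10 FREE][11-13 ALLOC][14-50 FREE]
Op 8: b = realloc(b, 6) -> b = 11; heap: [0-10 FREE][11-16 ALLOC][17-50 FREE]
malloc(12): first-fit scan over [0-10 FREE][11-16 ALLOC][17-50 FREE] -> 17

Answer: 17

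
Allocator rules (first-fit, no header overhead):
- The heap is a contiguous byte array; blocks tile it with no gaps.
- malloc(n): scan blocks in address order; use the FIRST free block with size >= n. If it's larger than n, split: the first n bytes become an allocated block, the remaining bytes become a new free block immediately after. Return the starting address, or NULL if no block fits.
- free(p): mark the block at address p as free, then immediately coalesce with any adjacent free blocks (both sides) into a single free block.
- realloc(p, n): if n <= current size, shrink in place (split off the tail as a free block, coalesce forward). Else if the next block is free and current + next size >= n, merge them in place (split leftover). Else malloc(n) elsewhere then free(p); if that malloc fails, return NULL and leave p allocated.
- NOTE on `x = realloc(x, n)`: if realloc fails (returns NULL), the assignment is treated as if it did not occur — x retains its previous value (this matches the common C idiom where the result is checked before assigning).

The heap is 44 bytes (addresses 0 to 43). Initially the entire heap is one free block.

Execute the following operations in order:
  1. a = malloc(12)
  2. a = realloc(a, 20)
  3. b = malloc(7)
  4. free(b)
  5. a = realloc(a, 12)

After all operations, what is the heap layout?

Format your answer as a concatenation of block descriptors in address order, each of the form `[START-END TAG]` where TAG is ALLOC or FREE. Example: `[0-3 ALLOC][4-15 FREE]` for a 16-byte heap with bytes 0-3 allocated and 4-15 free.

Answer: [0-11 ALLOC][12-43 FREE]

Derivation:
Op 1: a = malloc(12) -> a = 0; heap: [0-11 ALLOC][12-43 FREE]
Op 2: a = realloc(a, 20) -> a = 0; heap: [0-19 ALLOC][20-43 FREE]
Op 3: b = malloc(7) -> b = 20; heap: [0-19 ALLOC][20-26 ALLOC][27-43 FREE]
Op 4: free(b) -> (freed b); heap: [0-19 ALLOC][20-43 FREE]
Op 5: a = realloc(a, 12) -> a = 0; heap: [0-11 ALLOC][12-43 FREE]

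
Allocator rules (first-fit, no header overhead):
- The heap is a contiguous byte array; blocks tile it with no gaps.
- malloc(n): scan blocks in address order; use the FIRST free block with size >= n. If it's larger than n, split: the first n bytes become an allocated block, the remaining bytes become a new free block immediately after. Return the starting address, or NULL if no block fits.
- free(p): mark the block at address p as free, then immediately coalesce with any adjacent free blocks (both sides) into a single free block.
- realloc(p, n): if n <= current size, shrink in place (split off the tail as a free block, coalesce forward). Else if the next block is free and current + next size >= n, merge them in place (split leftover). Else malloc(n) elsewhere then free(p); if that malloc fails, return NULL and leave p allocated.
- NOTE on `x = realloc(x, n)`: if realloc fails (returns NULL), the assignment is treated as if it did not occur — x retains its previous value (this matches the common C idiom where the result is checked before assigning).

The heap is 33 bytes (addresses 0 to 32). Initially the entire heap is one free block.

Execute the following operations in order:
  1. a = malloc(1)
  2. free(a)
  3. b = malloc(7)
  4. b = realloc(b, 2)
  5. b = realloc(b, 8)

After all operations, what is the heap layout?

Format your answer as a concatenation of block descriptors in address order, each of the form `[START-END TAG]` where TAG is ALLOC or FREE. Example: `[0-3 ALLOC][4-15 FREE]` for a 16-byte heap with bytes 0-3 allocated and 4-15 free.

Answer: [0-7 ALLOC][8-32 FREE]

Derivation:
Op 1: a = malloc(1) -> a = 0; heap: [0-0 ALLOC][1-32 FREE]
Op 2: free(a) -> (freed a); heap: [0-32 FREE]
Op 3: b = malloc(7) -> b = 0; heap: [0-6 ALLOC][7-32 FREE]
Op 4: b = realloc(b, 2) -> b = 0; heap: [0-1 ALLOC][2-32 FREE]
Op 5: b = realloc(b, 8) -> b = 0; heap: [0-7 ALLOC][8-32 FREE]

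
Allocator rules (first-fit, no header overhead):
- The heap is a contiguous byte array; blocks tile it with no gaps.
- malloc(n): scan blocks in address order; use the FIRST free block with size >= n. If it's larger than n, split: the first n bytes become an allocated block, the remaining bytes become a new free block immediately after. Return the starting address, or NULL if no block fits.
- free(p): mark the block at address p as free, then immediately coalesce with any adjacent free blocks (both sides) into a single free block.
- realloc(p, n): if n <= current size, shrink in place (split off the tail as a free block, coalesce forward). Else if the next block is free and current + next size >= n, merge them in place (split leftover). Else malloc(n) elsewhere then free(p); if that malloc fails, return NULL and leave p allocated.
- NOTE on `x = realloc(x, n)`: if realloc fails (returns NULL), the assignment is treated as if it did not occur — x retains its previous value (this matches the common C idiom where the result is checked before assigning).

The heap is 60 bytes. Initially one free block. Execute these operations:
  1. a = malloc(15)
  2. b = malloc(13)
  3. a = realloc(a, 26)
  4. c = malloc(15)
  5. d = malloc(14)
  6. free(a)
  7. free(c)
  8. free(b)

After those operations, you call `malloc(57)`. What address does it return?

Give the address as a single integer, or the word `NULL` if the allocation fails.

Op 1: a = malloc(15) -> a = 0; heap: [0-14 ALLOC][15-59 FREE]
Op 2: b = malloc(13) -> b = 15; heap: [0-14 ALLOC][15-27 ALLOC][28-59 FREE]
Op 3: a = realloc(a, 26) -> a = 28; heap: [0-14 FREE][15-27 ALLOC][28-53 ALLOC][54-59 FREE]
Op 4: c = malloc(15) -> c = 0; heap: [0-14 ALLOC][15-27 ALLOC][28-53 ALLOC][54-59 FREE]
Op 5: d = malloc(14) -> d = NULL; heap: [0-14 ALLOC][15-27 ALLOC][28-53 ALLOC][54-59 FREE]
Op 6: free(a) -> (freed a); heap: [0-14 ALLOC][15-27 ALLOC][28-59 FREE]
Op 7: free(c) -> (freed c); heap: [0-14 FREE][15-27 ALLOC][28-59 FREE]
Op 8: free(b) -> (freed b); heap: [0-59 FREE]
malloc(57): first-fit scan over [0-59 FREE] -> 0

Answer: 0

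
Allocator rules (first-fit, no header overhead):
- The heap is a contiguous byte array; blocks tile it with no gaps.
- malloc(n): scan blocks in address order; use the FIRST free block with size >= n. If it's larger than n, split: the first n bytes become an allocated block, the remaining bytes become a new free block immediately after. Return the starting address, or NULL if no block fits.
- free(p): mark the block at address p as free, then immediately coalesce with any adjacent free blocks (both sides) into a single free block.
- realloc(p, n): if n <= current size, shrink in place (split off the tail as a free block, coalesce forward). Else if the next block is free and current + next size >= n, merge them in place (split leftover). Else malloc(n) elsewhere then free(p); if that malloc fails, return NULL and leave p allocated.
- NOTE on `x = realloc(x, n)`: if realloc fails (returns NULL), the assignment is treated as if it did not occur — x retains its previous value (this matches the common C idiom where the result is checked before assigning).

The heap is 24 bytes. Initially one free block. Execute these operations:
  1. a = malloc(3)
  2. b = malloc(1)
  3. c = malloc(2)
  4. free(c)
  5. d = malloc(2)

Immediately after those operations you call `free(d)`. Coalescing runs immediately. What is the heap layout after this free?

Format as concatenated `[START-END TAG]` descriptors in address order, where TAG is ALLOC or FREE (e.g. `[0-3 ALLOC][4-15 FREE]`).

Answer: [0-2 ALLOC][3-3 ALLOC][4-23 FREE]

Derivation:
Op 1: a = malloc(3) -> a = 0; heap: [0-2 ALLOC][3-23 FREE]
Op 2: b = malloc(1) -> b = 3; heap: [0-2 ALLOC][3-3 ALLOC][4-23 FREE]
Op 3: c = malloc(2) -> c = 4; heap: [0-2 ALLOC][3-3 ALLOC][4-5 ALLOC][6-23 FREE]
Op 4: free(c) -> (freed c); heap: [0-2 ALLOC][3-3 ALLOC][4-23 FREE]
Op 5: d = malloc(2) -> d = 4; heap: [0-2 ALLOC][3-3 ALLOC][4-5 ALLOC][6-23 FREE]
free(d): d = 4 -> block [4-5 ALLOC]; mark free, coalesce with adjacent free neighbors -> [0-2 ALLOC][3-3 ALLOC][4-23 FREE]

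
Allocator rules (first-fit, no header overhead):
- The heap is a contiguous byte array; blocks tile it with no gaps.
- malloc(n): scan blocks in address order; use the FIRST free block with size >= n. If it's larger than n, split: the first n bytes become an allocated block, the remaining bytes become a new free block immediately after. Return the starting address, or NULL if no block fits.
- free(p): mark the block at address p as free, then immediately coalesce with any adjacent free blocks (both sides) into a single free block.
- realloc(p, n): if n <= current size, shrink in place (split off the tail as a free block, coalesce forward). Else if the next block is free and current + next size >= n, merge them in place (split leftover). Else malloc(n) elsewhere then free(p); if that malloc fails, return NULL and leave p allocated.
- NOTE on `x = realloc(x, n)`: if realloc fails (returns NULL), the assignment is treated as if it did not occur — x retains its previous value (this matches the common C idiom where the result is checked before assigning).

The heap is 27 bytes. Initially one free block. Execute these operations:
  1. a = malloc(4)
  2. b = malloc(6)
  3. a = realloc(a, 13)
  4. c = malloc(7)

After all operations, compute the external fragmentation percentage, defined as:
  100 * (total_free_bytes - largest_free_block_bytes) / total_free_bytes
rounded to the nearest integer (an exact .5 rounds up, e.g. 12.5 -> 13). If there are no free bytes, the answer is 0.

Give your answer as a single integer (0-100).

Answer: 50

Derivation:
Op 1: a = malloc(4) -> a = 0; heap: [0-3 ALLOC][4-26 FREE]
Op 2: b = malloc(6) -> b = 4; heap: [0-3 ALLOC][4-9 ALLOC][10-26 FREE]
Op 3: a = realloc(a, 13) -> a = 10; heap: [0-3 FREE][4-9 ALLOC][10-22 ALLOC][23-26 FREE]
Op 4: c = malloc(7) -> c = NULL; heap: [0-3 FREE][4-9 ALLOC][10-22 ALLOC][23-26 FREE]
Free blocks: [4 4] total_free=8 largest=4 -> 100*(8-4)/8 = 400/8 = 50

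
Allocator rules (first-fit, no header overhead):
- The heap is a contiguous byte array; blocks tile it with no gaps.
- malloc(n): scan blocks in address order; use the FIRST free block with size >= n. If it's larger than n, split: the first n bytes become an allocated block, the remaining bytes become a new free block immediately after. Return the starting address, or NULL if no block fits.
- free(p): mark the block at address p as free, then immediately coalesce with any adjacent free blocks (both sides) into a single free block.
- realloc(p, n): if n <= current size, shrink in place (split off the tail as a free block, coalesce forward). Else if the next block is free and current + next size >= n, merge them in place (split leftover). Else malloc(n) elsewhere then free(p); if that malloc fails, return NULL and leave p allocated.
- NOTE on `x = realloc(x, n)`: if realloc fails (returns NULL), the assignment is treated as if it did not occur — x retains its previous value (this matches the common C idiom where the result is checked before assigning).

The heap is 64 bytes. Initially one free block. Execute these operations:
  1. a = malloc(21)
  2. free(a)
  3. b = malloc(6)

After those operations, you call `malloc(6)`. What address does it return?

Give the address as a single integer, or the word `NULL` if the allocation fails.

Answer: 6

Derivation:
Op 1: a = malloc(21) -> a = 0; heap: [0-20 ALLOC][21-63 FREE]
Op 2: free(a) -> (freed a); heap: [0-63 FREE]
Op 3: b = malloc(6) -> b = 0; heap: [0-5 ALLOC][6-63 FREE]
malloc(6): first-fit scan over [0-5 ALLOC][6-63 FREE] -> 6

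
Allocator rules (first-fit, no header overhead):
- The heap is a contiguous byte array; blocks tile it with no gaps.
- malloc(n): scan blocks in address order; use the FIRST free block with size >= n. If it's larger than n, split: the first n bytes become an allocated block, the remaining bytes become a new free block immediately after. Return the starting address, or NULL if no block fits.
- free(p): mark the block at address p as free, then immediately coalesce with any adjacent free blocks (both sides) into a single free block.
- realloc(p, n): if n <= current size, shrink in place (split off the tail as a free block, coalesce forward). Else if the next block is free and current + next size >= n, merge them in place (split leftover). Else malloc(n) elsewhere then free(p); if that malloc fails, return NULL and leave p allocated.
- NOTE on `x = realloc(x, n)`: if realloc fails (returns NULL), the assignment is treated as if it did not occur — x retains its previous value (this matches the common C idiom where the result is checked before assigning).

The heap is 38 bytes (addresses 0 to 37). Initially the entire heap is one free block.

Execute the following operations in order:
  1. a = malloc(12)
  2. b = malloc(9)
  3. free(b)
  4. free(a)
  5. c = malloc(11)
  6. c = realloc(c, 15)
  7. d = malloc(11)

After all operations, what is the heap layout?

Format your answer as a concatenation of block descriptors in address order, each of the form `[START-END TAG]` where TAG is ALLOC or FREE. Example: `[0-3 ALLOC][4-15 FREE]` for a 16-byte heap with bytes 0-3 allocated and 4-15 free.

Op 1: a = malloc(12) -> a = 0; heap: [0-11 ALLOC][12-37 FREE]
Op 2: b = malloc(9) -> b = 12; heap: [0-11 ALLOC][12-20 ALLOC][21-37 FREE]
Op 3: free(b) -> (freed b); heap: [0-11 ALLOC][12-37 FREE]
Op 4: free(a) -> (freed a); heap: [0-37 FREE]
Op 5: c = malloc(11) -> c = 0; heap: [0-10 ALLOC][11-37 FREE]
Op 6: c = realloc(c, 15) -> c = 0; heap: [0-14 ALLOC][15-37 FREE]
Op 7: d = malloc(11) -> d = 15; heap: [0-14 ALLOC][15-25 ALLOC][26-37 FREE]

Answer: [0-14 ALLOC][15-25 ALLOC][26-37 FREE]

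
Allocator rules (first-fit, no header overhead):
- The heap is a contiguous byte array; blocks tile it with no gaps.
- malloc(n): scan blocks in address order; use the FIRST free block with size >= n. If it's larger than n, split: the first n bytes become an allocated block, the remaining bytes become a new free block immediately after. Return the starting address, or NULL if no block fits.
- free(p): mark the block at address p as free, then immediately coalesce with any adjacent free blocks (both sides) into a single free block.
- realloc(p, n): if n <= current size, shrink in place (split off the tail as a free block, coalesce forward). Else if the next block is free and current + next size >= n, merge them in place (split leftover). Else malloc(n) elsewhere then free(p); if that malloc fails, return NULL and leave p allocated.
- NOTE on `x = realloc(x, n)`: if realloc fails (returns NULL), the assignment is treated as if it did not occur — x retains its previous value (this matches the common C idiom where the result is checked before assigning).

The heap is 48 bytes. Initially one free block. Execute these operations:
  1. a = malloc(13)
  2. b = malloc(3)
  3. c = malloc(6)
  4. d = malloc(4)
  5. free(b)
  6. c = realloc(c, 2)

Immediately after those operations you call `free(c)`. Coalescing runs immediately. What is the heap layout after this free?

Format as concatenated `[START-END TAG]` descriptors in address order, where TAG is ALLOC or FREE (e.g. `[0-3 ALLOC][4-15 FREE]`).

Op 1: a = malloc(13) -> a = 0; heap: [0-12 ALLOC][13-47 FREE]
Op 2: b = malloc(3) -> b = 13; heap: [0-12 ALLOC][13-15 ALLOC][16-47 FREE]
Op 3: c = malloc(6) -> c = 16; heap: [0-12 ALLOC][13-15 ALLOC][16-21 ALLOC][22-47 FREE]
Op 4: d = malloc(4) -> d = 22; heap: [0-12 ALLOC][13-15 ALLOC][16-21 ALLOC][22-25 ALLOC][26-47 FREE]
Op 5: free(b) -> (freed b); heap: [0-12 ALLOC][13-15 FREE][16-21 ALLOC][22-25 ALLOC][26-47 FREE]
Op 6: c = realloc(c, 2) -> c = 16; heap: [0-12 ALLOC][13-15 FREE][16-17 ALLOC][18-21 FREE][22-25 ALLOC][26-47 FREE]
free(c): c = 16 -> block [16-17 ALLOC]; mark free, coalesce with adjacent free neighbors -> [0-12 ALLOC][13-21 FREE][22-25 ALLOC][26-47 FREE]

Answer: [0-12 ALLOC][13-21 FREE][22-25 ALLOC][26-47 FREE]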